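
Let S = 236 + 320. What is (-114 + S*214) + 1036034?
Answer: 1154904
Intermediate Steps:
S = 556
(-114 + S*214) + 1036034 = (-114 + 556*214) + 1036034 = (-114 + 118984) + 1036034 = 118870 + 1036034 = 1154904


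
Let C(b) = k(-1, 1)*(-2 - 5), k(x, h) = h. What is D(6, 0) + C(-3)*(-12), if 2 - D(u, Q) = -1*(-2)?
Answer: 84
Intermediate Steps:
C(b) = -7 (C(b) = 1*(-2 - 5) = 1*(-7) = -7)
D(u, Q) = 0 (D(u, Q) = 2 - (-1)*(-2) = 2 - 1*2 = 2 - 2 = 0)
D(6, 0) + C(-3)*(-12) = 0 - 7*(-12) = 0 + 84 = 84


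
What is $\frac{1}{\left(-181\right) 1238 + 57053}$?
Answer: $- \frac{1}{167025} \approx -5.9871 \cdot 10^{-6}$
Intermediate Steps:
$\frac{1}{\left(-181\right) 1238 + 57053} = \frac{1}{-224078 + 57053} = \frac{1}{-167025} = - \frac{1}{167025}$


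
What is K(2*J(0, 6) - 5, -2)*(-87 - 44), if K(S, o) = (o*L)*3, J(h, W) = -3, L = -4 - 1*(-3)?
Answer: -786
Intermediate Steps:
L = -1 (L = -4 + 3 = -1)
K(S, o) = -3*o (K(S, o) = (o*(-1))*3 = -o*3 = -3*o)
K(2*J(0, 6) - 5, -2)*(-87 - 44) = (-3*(-2))*(-87 - 44) = 6*(-131) = -786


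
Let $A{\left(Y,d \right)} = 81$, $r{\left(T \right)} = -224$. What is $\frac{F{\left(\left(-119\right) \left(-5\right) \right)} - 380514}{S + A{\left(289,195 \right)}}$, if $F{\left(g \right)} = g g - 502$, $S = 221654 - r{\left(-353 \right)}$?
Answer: $- \frac{26991}{221959} \approx -0.1216$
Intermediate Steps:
$S = 221878$ ($S = 221654 - -224 = 221654 + 224 = 221878$)
$F{\left(g \right)} = -502 + g^{2}$ ($F{\left(g \right)} = g^{2} - 502 = -502 + g^{2}$)
$\frac{F{\left(\left(-119\right) \left(-5\right) \right)} - 380514}{S + A{\left(289,195 \right)}} = \frac{\left(-502 + \left(\left(-119\right) \left(-5\right)\right)^{2}\right) - 380514}{221878 + 81} = \frac{\left(-502 + 595^{2}\right) - 380514}{221959} = \left(\left(-502 + 354025\right) - 380514\right) \frac{1}{221959} = \left(353523 - 380514\right) \frac{1}{221959} = \left(-26991\right) \frac{1}{221959} = - \frac{26991}{221959}$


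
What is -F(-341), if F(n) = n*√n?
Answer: 341*I*√341 ≈ 6297.0*I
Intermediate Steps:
F(n) = n^(3/2)
-F(-341) = -(-341)^(3/2) = -(-341)*I*√341 = 341*I*√341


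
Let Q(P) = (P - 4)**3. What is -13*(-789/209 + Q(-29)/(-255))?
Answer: -31675098/17765 ≈ -1783.0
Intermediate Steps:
Q(P) = (-4 + P)**3
-13*(-789/209 + Q(-29)/(-255)) = -13*(-789/209 + (-4 - 29)**3/(-255)) = -13*(-789*1/209 + (-33)**3*(-1/255)) = -13*(-789/209 - 35937*(-1/255)) = -13*(-789/209 + 11979/85) = -13*2436546/17765 = -31675098/17765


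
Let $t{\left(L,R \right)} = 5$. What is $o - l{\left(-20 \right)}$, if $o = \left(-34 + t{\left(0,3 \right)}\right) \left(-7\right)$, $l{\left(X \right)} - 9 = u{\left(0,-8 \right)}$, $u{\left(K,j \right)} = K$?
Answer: $194$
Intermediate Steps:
$l{\left(X \right)} = 9$ ($l{\left(X \right)} = 9 + 0 = 9$)
$o = 203$ ($o = \left(-34 + 5\right) \left(-7\right) = \left(-29\right) \left(-7\right) = 203$)
$o - l{\left(-20 \right)} = 203 - 9 = 194$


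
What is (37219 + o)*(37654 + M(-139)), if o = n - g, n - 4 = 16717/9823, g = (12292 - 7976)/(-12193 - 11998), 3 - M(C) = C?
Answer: 30393760002085544/21602563 ≈ 1.4070e+9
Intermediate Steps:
M(C) = 3 - C
g = -4316/24191 (g = 4316/(-24191) = 4316*(-1/24191) = -4316/24191 ≈ -0.17841)
n = 56009/9823 (n = 4 + 16717/9823 = 56009/9823 ≈ 5.7018)
o = 1397309787/237628193 (o = 56009/9823 - 1*(-4316/24191) = 56009/9823 + 4316/24191 = 1397309787/237628193 ≈ 5.8802)
(37219 + o)*(37654 + M(-139)) = (37219 + 1397309787/237628193)*(37654 + (3 - 1*(-139))) = 8845681025054*(37654 + (3 + 139))/237628193 = 8845681025054*(37654 + 142)/237628193 = (8845681025054/237628193)*37796 = 30393760002085544/21602563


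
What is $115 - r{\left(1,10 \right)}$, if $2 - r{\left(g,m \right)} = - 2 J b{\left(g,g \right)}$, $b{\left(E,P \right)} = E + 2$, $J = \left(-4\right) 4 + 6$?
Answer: $173$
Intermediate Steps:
$J = -10$ ($J = -16 + 6 = -10$)
$b{\left(E,P \right)} = 2 + E$
$r{\left(g,m \right)} = -38 - 20 g$ ($r{\left(g,m \right)} = 2 - \left(-2\right) \left(-10\right) \left(2 + g\right) = 2 - 20 \left(2 + g\right) = 2 - \left(40 + 20 g\right) = -38 - 20 g$)
$115 - r{\left(1,10 \right)} = 115 - \left(-38 - 20\right) = 115 - -58 = 115 + 58 = 173$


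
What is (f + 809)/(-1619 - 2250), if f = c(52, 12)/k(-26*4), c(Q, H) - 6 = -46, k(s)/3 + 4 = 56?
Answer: -31541/150891 ≈ -0.20903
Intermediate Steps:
k(s) = 156 (k(s) = -12 + 3*56 = -12 + 168 = 156)
c(Q, H) = -40 (c(Q, H) = 6 - 46 = -40)
f = -10/39 (f = -40/156 = -40*1/156 = -10/39 ≈ -0.25641)
(f + 809)/(-1619 - 2250) = (-10/39 + 809)/(-1619 - 2250) = (31541/39)/(-3869) = (31541/39)*(-1/3869) = -31541/150891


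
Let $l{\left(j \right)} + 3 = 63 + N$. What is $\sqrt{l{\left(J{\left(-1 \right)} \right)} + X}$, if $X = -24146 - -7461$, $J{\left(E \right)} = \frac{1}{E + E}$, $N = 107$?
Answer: $i \sqrt{16518} \approx 128.52 i$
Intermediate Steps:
$J{\left(E \right)} = \frac{1}{2 E}$
$l{\left(j \right)} = 167$ ($l{\left(j \right)} = -3 + \left(63 + 107\right) = -3 + 170 = 167$)
$X = -16685$ ($X = -24146 + 7461 = -16685$)
$\sqrt{l{\left(J{\left(-1 \right)} \right)} + X} = \sqrt{167 - 16685} = \sqrt{-16518} = i \sqrt{16518}$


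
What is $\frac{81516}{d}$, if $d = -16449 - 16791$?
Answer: $- \frac{6793}{2770} \approx -2.4523$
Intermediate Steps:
$d = -33240$
$\frac{81516}{d} = \frac{81516}{-33240} = 81516 \left(- \frac{1}{33240}\right) = - \frac{6793}{2770}$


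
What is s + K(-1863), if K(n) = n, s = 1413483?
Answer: 1411620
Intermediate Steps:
s + K(-1863) = 1413483 - 1863 = 1411620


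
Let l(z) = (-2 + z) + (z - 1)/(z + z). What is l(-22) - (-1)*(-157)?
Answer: -7941/44 ≈ -180.48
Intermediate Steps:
l(z) = -2 + z + (-1 + z)/(2*z) (l(z) = (-2 + z) + (-1 + z)/((2*z)) = (-2 + z) + (-1 + z)*(1/(2*z)) = (-2 + z) + (-1 + z)/(2*z) = -2 + z + (-1 + z)/(2*z))
l(-22) - (-1)*(-157) = (-3/2 - 22 - 1/2/(-22)) - (-1)*(-157) = (-3/2 - 22 - 1/2*(-1/22)) - 1*157 = (-3/2 - 22 + 1/44) - 157 = -1033/44 - 157 = -7941/44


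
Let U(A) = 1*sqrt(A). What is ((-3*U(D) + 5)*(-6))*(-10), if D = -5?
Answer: 300 - 180*I*sqrt(5) ≈ 300.0 - 402.49*I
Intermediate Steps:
U(A) = sqrt(A)
((-3*U(D) + 5)*(-6))*(-10) = ((-3*I*sqrt(5) + 5)*(-6))*(-10) = ((5 - 3*I*sqrt(5))*(-6))*(-10) = (-30 + 18*I*sqrt(5))*(-10) = 300 - 180*I*sqrt(5)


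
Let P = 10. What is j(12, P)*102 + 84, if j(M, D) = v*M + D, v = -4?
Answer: -3792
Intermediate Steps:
j(M, D) = D - 4*M (j(M, D) = -4*M + D = D - 4*M)
j(12, P)*102 + 84 = (10 - 4*12)*102 + 84 = (10 - 48)*102 + 84 = -38*102 + 84 = -3876 + 84 = -3792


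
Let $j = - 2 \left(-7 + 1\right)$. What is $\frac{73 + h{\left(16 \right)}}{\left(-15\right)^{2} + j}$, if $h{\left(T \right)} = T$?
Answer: $\frac{89}{237} \approx 0.37553$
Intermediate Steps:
$j = 12$ ($j = \left(-2\right) \left(-6\right) = 12$)
$\frac{73 + h{\left(16 \right)}}{\left(-15\right)^{2} + j} = \frac{73 + 16}{\left(-15\right)^{2} + 12} = \frac{89}{225 + 12} = \frac{89}{237}$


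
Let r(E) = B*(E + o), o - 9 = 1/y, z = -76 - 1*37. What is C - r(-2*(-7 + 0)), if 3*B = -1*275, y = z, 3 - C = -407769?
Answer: 46316386/113 ≈ 4.0988e+5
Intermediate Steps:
C = 407772 (C = 3 - 1*(-407769) = 3 + 407769 = 407772)
z = -113 (z = -76 - 37 = -113)
y = -113
o = 1016/113 (o = 9 + 1/(-113) = 9 - 1/113 = 1016/113 ≈ 8.9911)
B = -275/3 (B = (-1*275)/3 = (1/3)*(-275) = -275/3 ≈ -91.667)
r(E) = -279400/339 - 275*E/3 (r(E) = -275*(E + 1016/113)/3 = -275*(1016/113 + E)/3 = -279400/339 - 275*E/3)
C - r(-2*(-7 + 0)) = 407772 - (-279400/339 - (-550)*(-7 + 0)/3) = 407772 - (-279400/339 - (-550)*(-7)/3) = 407772 - (-279400/339 - 275/3*14) = 407772 - (-279400/339 - 3850/3) = 407772 - 1*(-238150/113) = 407772 + 238150/113 = 46316386/113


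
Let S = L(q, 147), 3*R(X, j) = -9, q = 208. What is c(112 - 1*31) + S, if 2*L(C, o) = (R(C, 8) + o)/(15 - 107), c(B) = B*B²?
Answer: 12223125/23 ≈ 5.3144e+5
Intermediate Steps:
c(B) = B³
R(X, j) = -3 (R(X, j) = (⅓)*(-9) = -3)
L(C, o) = 3/184 - o/184 (L(C, o) = ((-3 + o)/(15 - 107))/2 = ((-3 + o)/(-92))/2 = ((-3 + o)*(-1/92))/2 = (3/92 - o/92)/2 = 3/184 - o/184)
S = -18/23 (S = 3/184 - 1/184*147 = 3/184 - 147/184 = -18/23 ≈ -0.78261)
c(112 - 1*31) + S = (112 - 1*31)³ - 18/23 = (112 - 31)³ - 18/23 = 81³ - 18/23 = 531441 - 18/23 = 12223125/23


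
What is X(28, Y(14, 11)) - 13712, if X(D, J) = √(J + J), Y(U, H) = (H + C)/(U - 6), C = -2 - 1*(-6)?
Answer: -13712 + √15/2 ≈ -13710.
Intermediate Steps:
C = 4 (C = -2 + 6 = 4)
Y(U, H) = (4 + H)/(-6 + U) (Y(U, H) = (H + 4)/(U - 6) = (4 + H)/(-6 + U))
X(D, J) = √2*√J (X(D, J) = √(2*J) = √2*√J)
X(28, Y(14, 11)) - 13712 = √2*√((4 + 11)/(-6 + 14)) - 13712 = √2*√(15/8) - 13712 = √2*(√30/4) - 13712 = √15/2 - 13712 = -13712 + √15/2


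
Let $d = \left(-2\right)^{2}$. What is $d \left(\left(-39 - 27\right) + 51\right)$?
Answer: $-60$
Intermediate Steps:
$d = 4$
$d \left(\left(-39 - 27\right) + 51\right) = 4 \left(\left(-39 - 27\right) + 51\right) = 4 \left(-66 + 51\right) = 4 \left(-15\right) = -60$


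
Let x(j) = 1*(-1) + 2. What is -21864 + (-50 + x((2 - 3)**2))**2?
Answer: -19463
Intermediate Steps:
x(j) = 1 (x(j) = -1 + 2 = 1)
-21864 + (-50 + x((2 - 3)**2))**2 = -21864 + (-50 + 1)**2 = -21864 + (-49)**2 = -21864 + 2401 = -19463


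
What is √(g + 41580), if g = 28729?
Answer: √70309 ≈ 265.16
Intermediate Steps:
√(g + 41580) = √(28729 + 41580) = √70309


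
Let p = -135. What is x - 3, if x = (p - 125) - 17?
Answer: -280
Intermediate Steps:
x = -277 (x = (-135 - 125) - 17 = -260 - 17 = -277)
x - 3 = -277 - 3 = -280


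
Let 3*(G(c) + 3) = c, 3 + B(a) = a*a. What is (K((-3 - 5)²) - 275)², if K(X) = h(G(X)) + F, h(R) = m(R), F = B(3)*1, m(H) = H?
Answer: 565504/9 ≈ 62834.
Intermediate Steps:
B(a) = -3 + a² (B(a) = -3 + a*a = -3 + a²)
G(c) = -3 + c/3
F = 6 (F = (-3 + 3²)*1 = (-3 + 9)*1 = 6*1 = 6)
h(R) = R
K(X) = 3 + X/3 (K(X) = (-3 + X/3) + 6 = 3 + X/3)
(K((-3 - 5)²) - 275)² = ((3 + (-3 - 5)²/3) - 275)² = ((3 + (⅓)*(-8)²) - 275)² = ((3 + (⅓)*64) - 275)² = ((3 + 64/3) - 275)² = (73/3 - 275)² = (-752/3)² = 565504/9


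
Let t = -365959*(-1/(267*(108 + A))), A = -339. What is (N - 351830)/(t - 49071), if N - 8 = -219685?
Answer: 3204439749/275174366 ≈ 11.645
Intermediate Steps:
N = -219677 (N = 8 - 219685 = -219677)
t = -33269/5607 (t = -365959*(-1/(267*(108 - 339))) = -365959/((-231*(-267))) = -365959/61677 = -365959*1/61677 = -33269/5607 ≈ -5.9335)
(N - 351830)/(t - 49071) = (-219677 - 351830)/(-33269/5607 - 49071) = -571507/(-275174366/5607) = -571507*(-5607/275174366) = 3204439749/275174366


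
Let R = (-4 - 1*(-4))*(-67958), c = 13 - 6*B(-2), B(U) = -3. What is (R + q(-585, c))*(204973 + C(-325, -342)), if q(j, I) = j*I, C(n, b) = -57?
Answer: -3716151660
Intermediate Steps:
c = 31 (c = 13 - 6*(-3) = 13 + 18 = 31)
q(j, I) = I*j
R = 0 (R = (-4 + 4)*(-67958) = 0*(-67958) = 0)
(R + q(-585, c))*(204973 + C(-325, -342)) = (0 + 31*(-585))*(204973 - 57) = (0 - 18135)*204916 = -18135*204916 = -3716151660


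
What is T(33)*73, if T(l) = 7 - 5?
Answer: 146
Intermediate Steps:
T(l) = 2
T(33)*73 = 2*73 = 146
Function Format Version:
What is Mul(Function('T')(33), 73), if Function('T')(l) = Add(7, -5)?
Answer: 146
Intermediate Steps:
Function('T')(l) = 2
Mul(Function('T')(33), 73) = Mul(2, 73) = 146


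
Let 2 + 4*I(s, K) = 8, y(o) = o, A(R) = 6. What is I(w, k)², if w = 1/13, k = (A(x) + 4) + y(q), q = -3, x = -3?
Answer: 9/4 ≈ 2.2500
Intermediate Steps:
k = 7 (k = (6 + 4) - 3 = 10 - 3 = 7)
w = 1/13 ≈ 0.076923
I(s, K) = 3/2 (I(s, K) = -½ + (¼)*8 = -½ + 2 = 3/2)
I(w, k)² = (3/2)² = 9/4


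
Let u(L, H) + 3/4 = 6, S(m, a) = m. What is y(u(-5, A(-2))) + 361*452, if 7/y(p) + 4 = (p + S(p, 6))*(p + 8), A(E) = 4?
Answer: 176388988/1081 ≈ 1.6317e+5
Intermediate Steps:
u(L, H) = 21/4 (u(L, H) = -¾ + 6 = 21/4)
y(p) = 7/(-4 + 2*p*(8 + p)) (y(p) = 7/(-4 + (p + p)*(p + 8)) = 7/(-4 + (2*p)*(8 + p)) = 7/(-4 + 2*p*(8 + p)))
y(u(-5, A(-2))) + 361*452 = 7/(2*(-2 + (21/4)² + 8*(21/4))) + 361*452 = 7/(2*(-2 + 441/16 + 42)) + 163172 = 7/(2*(1081/16)) + 163172 = (7/2)*(16/1081) + 163172 = 56/1081 + 163172 = 176388988/1081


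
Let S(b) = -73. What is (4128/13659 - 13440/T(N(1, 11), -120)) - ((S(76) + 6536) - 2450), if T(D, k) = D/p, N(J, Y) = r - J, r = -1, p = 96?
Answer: 2918961547/4553 ≈ 6.4111e+5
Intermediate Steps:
N(J, Y) = -1 - J
T(D, k) = D/96
(4128/13659 - 13440/T(N(1, 11), -120)) - ((S(76) + 6536) - 2450) = (4128/13659 - 13440*96/(-1 - 1*1)) - ((-73 + 6536) - 2450) = (4128*(1/13659) - 13440*96/(-1 - 1)) - (6463 - 2450) = (1376/4553 - 13440/((1/96)*(-2))) - 1*4013 = (1376/4553 - 13440/(-1/48)) - 4013 = (1376/4553 - 13440*(-48)) - 4013 = (1376/4553 + 645120) - 4013 = 2937232736/4553 - 4013 = 2918961547/4553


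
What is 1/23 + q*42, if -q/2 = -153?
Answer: 295597/23 ≈ 12852.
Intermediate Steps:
q = 306 (q = -2*(-153) = 306)
1/23 + q*42 = 1/23 + 306*42 = 1/23 + 12852 = 295597/23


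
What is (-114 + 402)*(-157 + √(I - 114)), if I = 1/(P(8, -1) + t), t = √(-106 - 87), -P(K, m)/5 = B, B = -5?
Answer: -45216 + 288*√(-(2849 + 114*I*√193)/(25 + I*√193)) ≈ -45216.0 - 3074.6*I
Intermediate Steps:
P(K, m) = 25 (P(K, m) = -5*(-5) = 25)
t = I*√193 (t = √(-193) = I*√193 ≈ 13.892*I)
I = 1/(25 + I*√193) ≈ 0.030562 - 0.016983*I
(-114 + 402)*(-157 + √(I - 114)) = (-114 + 402)*(-157 + √((25/818 - I*√193/818) - 114)) = 288*(-157 + √(-93227/818 - I*√193/818)) = -45216 + 288*√(-93227/818 - I*√193/818)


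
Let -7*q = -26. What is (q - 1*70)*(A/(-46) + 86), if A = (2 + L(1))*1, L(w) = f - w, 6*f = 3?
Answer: -917444/161 ≈ -5698.4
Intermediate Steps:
f = 1/2 (f = (1/6)*3 = 1/2 ≈ 0.50000)
q = 26/7 (q = -1/7*(-26) = 26/7 ≈ 3.7143)
L(w) = 1/2 - w
A = 3/2 (A = (2 + (1/2 - 1*1))*1 = (2 + (1/2 - 1))*1 = (2 - 1/2)*1 = (3/2)*1 = 3/2 ≈ 1.5000)
(q - 1*70)*(A/(-46) + 86) = (26/7 - 1*70)*((3/2)/(-46) + 86) = (26/7 - 70)*((3/2)*(-1/46) + 86) = -464*(-3/92 + 86)/7 = -464/7*7909/92 = -917444/161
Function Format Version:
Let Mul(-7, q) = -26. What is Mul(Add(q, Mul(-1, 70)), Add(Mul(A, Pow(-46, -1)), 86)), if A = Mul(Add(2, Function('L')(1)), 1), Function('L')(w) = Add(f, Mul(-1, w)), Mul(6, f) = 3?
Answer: Rational(-917444, 161) ≈ -5698.4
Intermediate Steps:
f = Rational(1, 2) (f = Mul(Rational(1, 6), 3) = Rational(1, 2) ≈ 0.50000)
q = Rational(26, 7) (q = Mul(Rational(-1, 7), -26) = Rational(26, 7) ≈ 3.7143)
Function('L')(w) = Add(Rational(1, 2), Mul(-1, w))
A = Rational(3, 2) (A = Mul(Add(2, Add(Rational(1, 2), Mul(-1, 1))), 1) = Mul(Add(2, Add(Rational(1, 2), -1)), 1) = Mul(Add(2, Rational(-1, 2)), 1) = Mul(Rational(3, 2), 1) = Rational(3, 2) ≈ 1.5000)
Mul(Add(q, Mul(-1, 70)), Add(Mul(A, Pow(-46, -1)), 86)) = Mul(Add(Rational(26, 7), Mul(-1, 70)), Add(Mul(Rational(3, 2), Pow(-46, -1)), 86)) = Mul(Add(Rational(26, 7), -70), Add(Mul(Rational(3, 2), Rational(-1, 46)), 86)) = Mul(Rational(-464, 7), Add(Rational(-3, 92), 86)) = Mul(Rational(-464, 7), Rational(7909, 92)) = Rational(-917444, 161)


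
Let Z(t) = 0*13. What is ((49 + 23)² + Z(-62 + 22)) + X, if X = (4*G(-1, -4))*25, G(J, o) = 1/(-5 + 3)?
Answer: 5134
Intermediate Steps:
G(J, o) = -½ (G(J, o) = 1/(-2) = -½)
Z(t) = 0
X = -50 (X = (4*(-½))*25 = -2*25 = -50)
((49 + 23)² + Z(-62 + 22)) + X = ((49 + 23)² + 0) - 50 = (72² + 0) - 50 = (5184 + 0) - 50 = 5184 - 50 = 5134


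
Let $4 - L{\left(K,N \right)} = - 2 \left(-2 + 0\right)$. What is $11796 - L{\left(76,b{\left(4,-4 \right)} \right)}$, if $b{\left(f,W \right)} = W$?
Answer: $11796$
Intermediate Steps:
$L{\left(K,N \right)} = 0$ ($L{\left(K,N \right)} = 4 - - 2 \left(-2 + 0\right) = 4 - \left(-2\right) \left(-2\right) = 4 - 4 = 0$)
$11796 - L{\left(76,b{\left(4,-4 \right)} \right)} = 11796 - 0 = 11796 + 0 = 11796$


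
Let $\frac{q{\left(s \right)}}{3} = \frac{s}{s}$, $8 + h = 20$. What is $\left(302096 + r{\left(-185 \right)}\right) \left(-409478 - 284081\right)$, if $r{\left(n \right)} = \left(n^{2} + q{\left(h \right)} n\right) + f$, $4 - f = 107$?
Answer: $-232802094617$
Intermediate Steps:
$f = -103$ ($f = 4 - 107 = -103$)
$h = 12$ ($h = -8 + 20 = 12$)
$q{\left(s \right)} = 3$ ($q{\left(s \right)} = 3 \frac{s}{s} = 3 \cdot 1 = 3$)
$r{\left(n \right)} = -103 + n^{2} + 3 n$ ($r{\left(n \right)} = \left(n^{2} + 3 n\right) - 103 = -103 + n^{2} + 3 n$)
$\left(302096 + r{\left(-185 \right)}\right) \left(-409478 - 284081\right) = \left(302096 + \left(-103 + \left(-185\right)^{2} + 3 \left(-185\right)\right)\right) \left(-409478 - 284081\right) = \left(302096 - -33567\right) \left(-693559\right) = \left(302096 + 33567\right) \left(-693559\right) = 335663 \left(-693559\right) = -232802094617$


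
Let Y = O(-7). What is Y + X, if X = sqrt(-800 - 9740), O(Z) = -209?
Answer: -209 + 2*I*sqrt(2635) ≈ -209.0 + 102.66*I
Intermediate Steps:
Y = -209
X = 2*I*sqrt(2635) (X = sqrt(-10540) = 2*I*sqrt(2635) ≈ 102.66*I)
Y + X = -209 + 2*I*sqrt(2635)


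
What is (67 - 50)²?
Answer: 289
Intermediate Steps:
(67 - 50)² = 17² = 289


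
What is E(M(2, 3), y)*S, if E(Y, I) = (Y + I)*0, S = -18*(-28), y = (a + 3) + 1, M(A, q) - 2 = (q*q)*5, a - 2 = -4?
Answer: 0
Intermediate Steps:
a = -2 (a = 2 - 4 = -2)
M(A, q) = 2 + 5*q² (M(A, q) = 2 + (q*q)*5 = 2 + q²*5 = 2 + 5*q²)
y = 2 (y = (-2 + 3) + 1 = 1 + 1 = 2)
S = 504
E(Y, I) = 0 (E(Y, I) = (I + Y)*0 = 0)
E(M(2, 3), y)*S = 0*504 = 0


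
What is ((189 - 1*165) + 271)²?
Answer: 87025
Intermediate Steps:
((189 - 1*165) + 271)² = ((189 - 165) + 271)² = (24 + 271)² = 295² = 87025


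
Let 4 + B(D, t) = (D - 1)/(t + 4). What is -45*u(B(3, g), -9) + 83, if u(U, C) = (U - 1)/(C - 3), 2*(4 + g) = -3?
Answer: 237/4 ≈ 59.250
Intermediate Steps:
g = -11/2 (g = -4 + (½)*(-3) = -4 - 3/2 = -11/2 ≈ -5.5000)
B(D, t) = -4 + (-1 + D)/(4 + t) (B(D, t) = -4 + (D - 1)/(t + 4) = -4 + (-1 + D)/(4 + t))
u(U, C) = (-1 + U)/(-3 + C)
-45*u(B(3, g), -9) + 83 = -45*(-1 + (-17 + 3 - 4*(-11/2))/(4 - 11/2))/(-3 - 9) + 83 = -45*(-1 + (-17 + 3 + 22)/(-3/2))/(-12) + 83 = -(-15)*(-1 - ⅔*8)/4 + 83 = -(-15)*(-1 - 16/3)/4 + 83 = -(-15)*(-19)/(4*3) + 83 = -45*19/36 + 83 = -95/4 + 83 = 237/4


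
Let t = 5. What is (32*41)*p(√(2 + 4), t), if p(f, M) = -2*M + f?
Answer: -13120 + 1312*√6 ≈ -9906.3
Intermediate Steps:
p(f, M) = f - 2*M
(32*41)*p(√(2 + 4), t) = (32*41)*(√(2 + 4) - 2*5) = 1312*(√6 - 10) = 1312*(-10 + √6) = -13120 + 1312*√6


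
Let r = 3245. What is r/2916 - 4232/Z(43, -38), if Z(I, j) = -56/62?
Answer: 95661683/20412 ≈ 4686.5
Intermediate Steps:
Z(I, j) = -28/31 (Z(I, j) = -56*1/62 = -28/31)
r/2916 - 4232/Z(43, -38) = 3245/2916 - 4232/(-28/31) = 3245*(1/2916) - 4232*(-31/28) = 3245/2916 + 32798/7 = 95661683/20412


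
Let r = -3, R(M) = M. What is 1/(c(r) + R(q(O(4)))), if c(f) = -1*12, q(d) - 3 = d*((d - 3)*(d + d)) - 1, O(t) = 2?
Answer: -1/18 ≈ -0.055556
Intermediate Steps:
q(d) = 2 + 2*d²*(-3 + d) (q(d) = 3 + (d*((d - 3)*(d + d)) - 1) = 3 + (d*((-3 + d)*(2*d)) - 1) = 3 + (d*(2*d*(-3 + d)) - 1) = 3 + (2*d²*(-3 + d) - 1) = 3 + (-1 + 2*d²*(-3 + d)) = 2 + 2*d²*(-3 + d))
c(f) = -12
1/(c(r) + R(q(O(4)))) = 1/(-12 + (2 - 6*2² + 2*2³)) = 1/(-12 + (2 - 6*4 + 2*8)) = 1/(-12 + (2 - 24 + 16)) = 1/(-12 - 6) = 1/(-18) = -1/18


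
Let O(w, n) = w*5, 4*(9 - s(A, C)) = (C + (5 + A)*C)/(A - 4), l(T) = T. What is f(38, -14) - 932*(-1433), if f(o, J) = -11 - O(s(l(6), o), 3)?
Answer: 1335785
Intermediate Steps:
s(A, C) = 9 - (C + C*(5 + A))/(4*(-4 + A)) (s(A, C) = 9 - (C + (5 + A)*C)/(4*(A - 4)) = 9 - (C + C*(5 + A))/(4*(-4 + A)))
O(w, n) = 5*w
f(o, J) = -56 + 15*o/2 (f(o, J) = -11 - 5*(-144 - 6*o + 36*6 - 1*6*o)/(4*(-4 + 6)) = -11 - 5*(¼)*(-144 - 6*o + 216 - 6*o)/2 = -11 - 5*(¼)*(½)*(72 - 12*o) = -11 - 5*(9 - 3*o/2) = -11 - (45 - 15*o/2) = -11 + (-45 + 15*o/2) = -56 + 15*o/2)
f(38, -14) - 932*(-1433) = (-56 + (15/2)*38) - 932*(-1433) = (-56 + 285) + 1335556 = 229 + 1335556 = 1335785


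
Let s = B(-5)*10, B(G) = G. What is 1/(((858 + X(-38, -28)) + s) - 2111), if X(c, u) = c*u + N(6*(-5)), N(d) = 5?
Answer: -1/234 ≈ -0.0042735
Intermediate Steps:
X(c, u) = 5 + c*u (X(c, u) = c*u + 5 = 5 + c*u)
s = -50 (s = -5*10 = -50)
1/(((858 + X(-38, -28)) + s) - 2111) = 1/(((858 + (5 - 38*(-28))) - 50) - 2111) = 1/(((858 + (5 + 1064)) - 50) - 2111) = 1/(((858 + 1069) - 50) - 2111) = 1/((1927 - 50) - 2111) = 1/(1877 - 2111) = 1/(-234) = -1/234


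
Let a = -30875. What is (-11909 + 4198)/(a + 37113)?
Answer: -7711/6238 ≈ -1.2361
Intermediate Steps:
(-11909 + 4198)/(a + 37113) = (-11909 + 4198)/(-30875 + 37113) = -7711/6238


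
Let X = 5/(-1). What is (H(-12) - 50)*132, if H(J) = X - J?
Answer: -5676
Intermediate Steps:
X = -5 (X = 5*(-1) = -5)
H(J) = -5 - J
(H(-12) - 50)*132 = ((-5 - 1*(-12)) - 50)*132 = ((-5 + 12) - 50)*132 = (7 - 50)*132 = -43*132 = -5676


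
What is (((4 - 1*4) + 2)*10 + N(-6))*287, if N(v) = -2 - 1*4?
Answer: 4018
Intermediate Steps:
N(v) = -6 (N(v) = -2 - 4 = -6)
(((4 - 1*4) + 2)*10 + N(-6))*287 = (((4 - 1*4) + 2)*10 - 6)*287 = (((4 - 4) + 2)*10 - 6)*287 = ((0 + 2)*10 - 6)*287 = (2*10 - 6)*287 = (20 - 6)*287 = 14*287 = 4018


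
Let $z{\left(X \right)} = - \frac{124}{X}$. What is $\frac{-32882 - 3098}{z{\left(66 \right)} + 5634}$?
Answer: $- \frac{59367}{9293} \approx -6.3884$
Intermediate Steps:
$\frac{-32882 - 3098}{z{\left(66 \right)} + 5634} = \frac{-32882 - 3098}{- \frac{124}{66} + 5634} = - \frac{35980}{\left(-124\right) \frac{1}{66} + 5634} = - \frac{35980}{- \frac{62}{33} + 5634} = - \frac{35980}{\frac{185860}{33}} = \left(-35980\right) \frac{33}{185860} = - \frac{59367}{9293}$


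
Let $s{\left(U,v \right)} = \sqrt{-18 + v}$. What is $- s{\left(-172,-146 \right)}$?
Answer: $- 2 i \sqrt{41} \approx - 12.806 i$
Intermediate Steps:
$- s{\left(-172,-146 \right)} = - \sqrt{-18 - 146} = - \sqrt{-164} = - 2 i \sqrt{41}$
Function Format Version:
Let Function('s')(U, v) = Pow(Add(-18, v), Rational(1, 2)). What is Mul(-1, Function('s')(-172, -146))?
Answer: Mul(-2, I, Pow(41, Rational(1, 2))) ≈ Mul(-12.806, I)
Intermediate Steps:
Mul(-1, Function('s')(-172, -146)) = Mul(-1, Pow(Add(-18, -146), Rational(1, 2))) = Mul(-1, Pow(-164, Rational(1, 2))) = Mul(-1, Mul(2, I, Pow(41, Rational(1, 2)))) = Mul(-2, I, Pow(41, Rational(1, 2)))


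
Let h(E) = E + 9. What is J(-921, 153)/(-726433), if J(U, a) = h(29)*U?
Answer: 34998/726433 ≈ 0.048178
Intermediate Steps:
h(E) = 9 + E
J(U, a) = 38*U (J(U, a) = (9 + 29)*U = 38*U)
J(-921, 153)/(-726433) = (38*(-921))/(-726433) = -34998*(-1/726433) = 34998/726433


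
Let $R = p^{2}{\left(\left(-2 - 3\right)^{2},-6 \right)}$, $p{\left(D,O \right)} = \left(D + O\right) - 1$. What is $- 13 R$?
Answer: $-4212$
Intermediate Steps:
$p{\left(D,O \right)} = -1 + D + O$
$R = 324$ ($R = \left(-1 + \left(-2 - 3\right)^{2} - 6\right)^{2} = \left(-1 + \left(-5\right)^{2} - 6\right)^{2} = \left(-1 + 25 - 6\right)^{2} = 18^{2} = 324$)
$- 13 R = \left(-13\right) 324 = -4212$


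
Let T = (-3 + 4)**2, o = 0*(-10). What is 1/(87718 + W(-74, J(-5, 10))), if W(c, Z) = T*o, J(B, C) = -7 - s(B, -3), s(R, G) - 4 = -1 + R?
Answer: 1/87718 ≈ 1.1400e-5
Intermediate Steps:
s(R, G) = 3 + R (s(R, G) = 4 + (-1 + R) = 3 + R)
o = 0
T = 1 (T = 1**2 = 1)
J(B, C) = -10 - B (J(B, C) = -7 - (3 + B) = -7 + (-3 - B) = -10 - B)
W(c, Z) = 0 (W(c, Z) = 1*0 = 0)
1/(87718 + W(-74, J(-5, 10))) = 1/(87718 + 0) = 1/87718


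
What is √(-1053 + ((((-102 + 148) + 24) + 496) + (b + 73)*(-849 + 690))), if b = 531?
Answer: I*√96523 ≈ 310.68*I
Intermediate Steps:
√(-1053 + ((((-102 + 148) + 24) + 496) + (b + 73)*(-849 + 690))) = √(-1053 + ((((-102 + 148) + 24) + 496) + (531 + 73)*(-849 + 690))) = √(-1053 + (((46 + 24) + 496) + 604*(-159))) = √(-1053 + ((70 + 496) - 96036)) = √(-1053 + (566 - 96036)) = √(-1053 - 95470) = √(-96523) = I*√96523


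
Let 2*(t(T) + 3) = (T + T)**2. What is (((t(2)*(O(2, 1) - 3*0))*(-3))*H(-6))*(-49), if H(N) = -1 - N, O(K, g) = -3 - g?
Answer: -14700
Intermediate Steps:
t(T) = -3 + 2*T**2 (t(T) = -3 + (T + T)**2/2 = -3 + (2*T)**2/2 = -3 + (4*T**2)/2 = -3 + 2*T**2)
(((t(2)*(O(2, 1) - 3*0))*(-3))*H(-6))*(-49) = ((((-3 + 2*2**2)*((-3 - 1*1) - 3*0))*(-3))*(-1 - 1*(-6)))*(-49) = ((((-3 + 2*4)*((-3 - 1) + 0))*(-3))*(-1 + 6))*(-49) = ((((-3 + 8)*(-4 + 0))*(-3))*5)*(-49) = (((5*(-4))*(-3))*5)*(-49) = (-20*(-3)*5)*(-49) = (60*5)*(-49) = 300*(-49) = -14700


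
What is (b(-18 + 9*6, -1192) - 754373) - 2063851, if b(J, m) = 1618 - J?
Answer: -2816642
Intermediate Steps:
(b(-18 + 9*6, -1192) - 754373) - 2063851 = ((1618 - (-18 + 9*6)) - 754373) - 2063851 = ((1618 - (-18 + 54)) - 754373) - 2063851 = ((1618 - 1*36) - 754373) - 2063851 = ((1618 - 36) - 754373) - 2063851 = (1582 - 754373) - 2063851 = -752791 - 2063851 = -2816642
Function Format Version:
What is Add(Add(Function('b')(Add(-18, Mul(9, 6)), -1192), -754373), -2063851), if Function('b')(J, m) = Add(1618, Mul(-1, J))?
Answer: -2816642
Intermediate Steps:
Add(Add(Function('b')(Add(-18, Mul(9, 6)), -1192), -754373), -2063851) = Add(Add(Add(1618, Mul(-1, Add(-18, Mul(9, 6)))), -754373), -2063851) = Add(Add(Add(1618, Mul(-1, Add(-18, 54))), -754373), -2063851) = Add(Add(Add(1618, Mul(-1, 36)), -754373), -2063851) = Add(Add(Add(1618, -36), -754373), -2063851) = Add(Add(1582, -754373), -2063851) = Add(-752791, -2063851) = -2816642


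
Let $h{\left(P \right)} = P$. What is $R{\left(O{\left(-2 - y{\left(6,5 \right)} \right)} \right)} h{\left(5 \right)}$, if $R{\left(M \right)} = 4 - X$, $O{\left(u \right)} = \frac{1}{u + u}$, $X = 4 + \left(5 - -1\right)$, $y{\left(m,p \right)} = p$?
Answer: $-30$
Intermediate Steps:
$X = 10$ ($X = 4 + \left(5 + 1\right) = 4 + 6 = 10$)
$O{\left(u \right)} = \frac{1}{2 u}$
$R{\left(M \right)} = -6$ ($R{\left(M \right)} = 4 - 10 = -6$)
$R{\left(O{\left(-2 - y{\left(6,5 \right)} \right)} \right)} h{\left(5 \right)} = \left(-6\right) 5 = -30$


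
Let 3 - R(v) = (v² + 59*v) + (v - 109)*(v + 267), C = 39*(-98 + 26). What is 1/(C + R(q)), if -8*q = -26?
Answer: 8/204573 ≈ 3.9106e-5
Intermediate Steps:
q = 13/4 (q = -⅛*(-26) = 13/4 ≈ 3.2500)
C = -2808 (C = 39*(-72) = -2808)
R(v) = 3 - v² - 59*v - (-109 + v)*(267 + v) (R(v) = 3 - ((v² + 59*v) + (v - 109)*(v + 267)) = 3 - ((v² + 59*v) + (-109 + v)*(267 + v)) = 3 - (v² + 59*v + (-109 + v)*(267 + v)) = 3 + (-v² - 59*v - (-109 + v)*(267 + v)) = 3 - v² - 59*v - (-109 + v)*(267 + v))
1/(C + R(q)) = 1/(-2808 + (29106 - 217*13/4 - 2*(13/4)²)) = 1/(-2808 + (29106 - 2821/4 - 2*169/16)) = 1/(-2808 + (29106 - 2821/4 - 169/8)) = 1/(-2808 + 227037/8) = 1/(204573/8) = 8/204573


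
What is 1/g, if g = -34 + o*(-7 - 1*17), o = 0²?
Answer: -1/34 ≈ -0.029412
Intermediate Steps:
o = 0
g = -34 (g = -34 + 0*(-7 - 1*17) = -34 + 0*(-7 - 17) = -34 + 0*(-24) = -34 + 0 = -34)
1/g = 1/(-34) = -1/34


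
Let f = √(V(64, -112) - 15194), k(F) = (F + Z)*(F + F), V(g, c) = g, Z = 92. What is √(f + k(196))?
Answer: √(112896 + I*√15130) ≈ 336.0 + 0.183*I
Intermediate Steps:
k(F) = 2*F*(92 + F) (k(F) = (F + 92)*(F + F) = (92 + F)*(2*F) = 2*F*(92 + F))
f = I*√15130 (f = √(64 - 15194) = √(-15130) = I*√15130 ≈ 123.0*I)
√(f + k(196)) = √(I*√15130 + 2*196*(92 + 196)) = √(I*√15130 + 2*196*288) = √(I*√15130 + 112896) = √(112896 + I*√15130)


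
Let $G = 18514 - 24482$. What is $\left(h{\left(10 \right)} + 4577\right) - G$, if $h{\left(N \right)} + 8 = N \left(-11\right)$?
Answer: $10427$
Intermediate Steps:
$h{\left(N \right)} = -8 - 11 N$ ($h{\left(N \right)} = -8 + N \left(-11\right) = -8 - 11 N$)
$G = -5968$
$\left(h{\left(10 \right)} + 4577\right) - G = \left(\left(-8 - 110\right) + 4577\right) - -5968 = \left(\left(-8 - 110\right) + 4577\right) + 5968 = \left(-118 + 4577\right) + 5968 = 4459 + 5968 = 10427$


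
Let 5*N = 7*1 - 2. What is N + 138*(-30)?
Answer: -4139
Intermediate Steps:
N = 1 (N = (7*1 - 2)/5 = (7 - 2)/5 = (⅕)*5 = 1)
N + 138*(-30) = 1 + 138*(-30) = 1 - 4140 = -4139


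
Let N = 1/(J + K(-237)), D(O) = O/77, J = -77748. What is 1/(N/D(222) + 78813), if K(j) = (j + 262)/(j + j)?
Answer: 1363545349/107465099584654 ≈ 1.2688e-5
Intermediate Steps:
K(j) = (262 + j)/(2*j) (K(j) = (262 + j)/((2*j)) = (262 + j)*(1/(2*j)) = (262 + j)/(2*j))
D(O) = O/77 (D(O) = O*(1/77) = O/77)
N = -474/36852577 (N = 1/(-77748 + (½)*(262 - 237)/(-237)) = 1/(-77748 + (½)*(-1/237)*25) = 1/(-77748 - 25/474) = 1/(-36852577/474) = -474/36852577 ≈ -1.2862e-5)
1/(N/D(222) + 78813) = 1/(-474/(36852577*((1/77)*222)) + 78813) = 1/(-474/(36852577*222/77) + 78813) = 1/(-474/36852577*77/222 + 78813) = 1/(-6083/1363545349 + 78813) = 1/(107465099584654/1363545349) = 1363545349/107465099584654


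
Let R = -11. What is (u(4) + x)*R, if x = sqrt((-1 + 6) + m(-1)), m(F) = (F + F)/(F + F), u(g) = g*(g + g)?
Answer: -352 - 11*sqrt(6) ≈ -378.94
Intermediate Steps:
u(g) = 2*g**2 (u(g) = g*(2*g) = 2*g**2)
m(F) = 1 (m(F) = (2*F)/((2*F)) = (2*F)*(1/(2*F)) = 1)
x = sqrt(6) (x = sqrt((-1 + 6) + 1) = sqrt(5 + 1) = sqrt(6) ≈ 2.4495)
(u(4) + x)*R = (2*4**2 + sqrt(6))*(-11) = (2*16 + sqrt(6))*(-11) = (32 + sqrt(6))*(-11) = -352 - 11*sqrt(6)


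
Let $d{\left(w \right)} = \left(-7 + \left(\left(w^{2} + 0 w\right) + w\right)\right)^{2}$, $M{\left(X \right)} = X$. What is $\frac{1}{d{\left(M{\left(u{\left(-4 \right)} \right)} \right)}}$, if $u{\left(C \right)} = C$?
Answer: $\frac{1}{25} \approx 0.04$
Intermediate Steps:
$d{\left(w \right)} = \left(-7 + w + w^{2}\right)^{2}$ ($d{\left(w \right)} = \left(-7 + \left(\left(w^{2} + 0\right) + w\right)\right)^{2} = \left(-7 + \left(w^{2} + w\right)\right)^{2} = \left(-7 + \left(w + w^{2}\right)\right)^{2} = \left(-7 + w + w^{2}\right)^{2}$)
$\frac{1}{d{\left(M{\left(u{\left(-4 \right)} \right)} \right)}} = \frac{1}{\left(-7 - 4 + \left(-4\right)^{2}\right)^{2}} = \frac{1}{\left(-7 - 4 + 16\right)^{2}} = \frac{1}{5^{2}} = \frac{1}{25}$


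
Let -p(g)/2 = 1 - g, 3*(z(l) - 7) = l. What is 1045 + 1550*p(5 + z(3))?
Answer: 38245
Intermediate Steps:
z(l) = 7 + l/3
p(g) = -2 + 2*g (p(g) = -2*(1 - g) = -2 + 2*g)
1045 + 1550*p(5 + z(3)) = 1045 + 1550*(-2 + 2*(5 + (7 + (1/3)*3))) = 1045 + 1550*(-2 + 2*(5 + (7 + 1))) = 1045 + 1550*(-2 + 2*(5 + 8)) = 1045 + 1550*(-2 + 2*13) = 1045 + 1550*(-2 + 26) = 1045 + 1550*24 = 1045 + 37200 = 38245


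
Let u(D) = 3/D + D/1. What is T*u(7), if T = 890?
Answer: 46280/7 ≈ 6611.4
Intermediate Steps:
u(D) = D + 3/D (u(D) = 3/D + D*1 = 3/D + D = D + 3/D)
T*u(7) = 890*(7 + 3/7) = 890*(52/7) = 46280/7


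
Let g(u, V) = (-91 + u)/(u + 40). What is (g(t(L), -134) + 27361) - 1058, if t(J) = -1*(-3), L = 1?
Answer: 1130941/43 ≈ 26301.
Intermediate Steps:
t(J) = 3
g(u, V) = (-91 + u)/(40 + u)
(g(t(L), -134) + 27361) - 1058 = ((-91 + 3)/(40 + 3) + 27361) - 1058 = (-88/43 + 27361) - 1058 = 1176435/43 - 1058 = 1130941/43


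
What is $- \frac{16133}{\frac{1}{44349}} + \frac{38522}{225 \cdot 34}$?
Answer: $- \frac{160983542692}{225} \approx -7.1548 \cdot 10^{8}$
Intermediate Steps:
$- \frac{16133}{\frac{1}{44349}} + \frac{38522}{225 \cdot 34} = - 16133 \frac{1}{\frac{1}{44349}} + \frac{38522}{7650} = \left(-16133\right) 44349 + 38522 \cdot \frac{1}{7650} = -715482417 + \frac{1133}{225} = - \frac{160983542692}{225}$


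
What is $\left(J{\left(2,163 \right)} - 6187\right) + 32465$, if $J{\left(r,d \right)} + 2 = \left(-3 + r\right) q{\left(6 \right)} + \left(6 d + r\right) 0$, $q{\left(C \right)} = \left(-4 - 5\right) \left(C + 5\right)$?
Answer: $26375$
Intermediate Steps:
$q{\left(C \right)} = -45 - 9 C$ ($q{\left(C \right)} = - 9 \left(5 + C\right) = -45 - 9 C$)
$J{\left(r,d \right)} = 295 - 99 r$ ($J{\left(r,d \right)} = -2 + \left(\left(-3 + r\right) \left(-45 - 54\right) + \left(6 d + r\right) 0\right) = -2 + \left(\left(-3 + r\right) \left(-45 - 54\right) + \left(r + 6 d\right) 0\right) = -2 + \left(\left(-3 + r\right) \left(-99\right) + 0\right) = -2 + \left(\left(297 - 99 r\right) + 0\right) = -2 - \left(-297 + 99 r\right) = 295 - 99 r$)
$\left(J{\left(2,163 \right)} - 6187\right) + 32465 = \left(\left(295 - 198\right) - 6187\right) + 32465 = \left(97 - 6187\right) + 32465 = -6090 + 32465 = 26375$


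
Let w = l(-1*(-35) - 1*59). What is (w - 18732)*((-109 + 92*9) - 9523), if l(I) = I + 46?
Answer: 164722840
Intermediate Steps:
l(I) = 46 + I
w = 22 (w = 46 + (-1*(-35) - 1*59) = 46 + (35 - 59) = 46 - 24 = 22)
(w - 18732)*((-109 + 92*9) - 9523) = (22 - 18732)*((-109 + 92*9) - 9523) = -18710*((-109 + 828) - 9523) = -18710*(719 - 9523) = -18710*(-8804) = 164722840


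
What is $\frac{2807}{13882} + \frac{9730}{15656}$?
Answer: $\frac{44754563}{54334148} \approx 0.82369$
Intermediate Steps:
$\frac{2807}{13882} + \frac{9730}{15656} = 2807 \cdot \frac{1}{13882} + 9730 \cdot \frac{1}{15656} = \frac{2807}{13882} + \frac{4865}{7828} = \frac{44754563}{54334148}$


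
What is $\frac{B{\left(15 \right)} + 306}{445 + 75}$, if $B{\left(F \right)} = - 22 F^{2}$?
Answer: $- \frac{1161}{130} \approx -8.9308$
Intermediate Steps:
$\frac{B{\left(15 \right)} + 306}{445 + 75} = \frac{- 22 \cdot 15^{2} + 306}{445 + 75} = \frac{\left(-22\right) 225 + 306}{520} = \left(-4950 + 306\right) \frac{1}{520} = \left(-4644\right) \frac{1}{520} = - \frac{1161}{130}$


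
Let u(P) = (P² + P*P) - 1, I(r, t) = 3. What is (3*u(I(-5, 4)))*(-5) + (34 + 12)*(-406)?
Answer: -18931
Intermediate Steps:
u(P) = -1 + 2*P² (u(P) = (P² + P²) - 1 = 2*P² - 1 = -1 + 2*P²)
(3*u(I(-5, 4)))*(-5) + (34 + 12)*(-406) = (3*(-1 + 2*3²))*(-5) + (34 + 12)*(-406) = (3*(-1 + 2*9))*(-5) + 46*(-406) = (3*(-1 + 18))*(-5) - 18676 = (3*17)*(-5) - 18676 = 51*(-5) - 18676 = -255 - 18676 = -18931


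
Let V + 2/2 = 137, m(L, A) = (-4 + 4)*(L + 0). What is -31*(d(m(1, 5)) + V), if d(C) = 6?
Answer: -4402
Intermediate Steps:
m(L, A) = 0 (m(L, A) = 0*L = 0)
V = 136 (V = -1 + 137 = 136)
-31*(d(m(1, 5)) + V) = -31*(6 + 136) = -31*142 = -4402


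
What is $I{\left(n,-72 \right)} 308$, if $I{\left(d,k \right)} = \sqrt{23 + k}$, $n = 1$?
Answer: $2156 i \approx 2156.0 i$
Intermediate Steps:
$I{\left(n,-72 \right)} 308 = \sqrt{23 - 72} \cdot 308 = \sqrt{-49} \cdot 308 = 7 i 308 = 2156 i$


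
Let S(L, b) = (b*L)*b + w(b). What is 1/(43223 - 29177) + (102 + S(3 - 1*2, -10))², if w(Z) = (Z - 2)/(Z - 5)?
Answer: 14442041041/351150 ≈ 41128.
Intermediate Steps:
w(Z) = (-2 + Z)/(-5 + Z)
S(L, b) = L*b² + (-2 + b)/(-5 + b) (S(L, b) = (b*L)*b + (-2 + b)/(-5 + b) = (L*b)*b + (-2 + b)/(-5 + b) = L*b² + (-2 + b)/(-5 + b))
1/(43223 - 29177) + (102 + S(3 - 1*2, -10))² = 1/(43223 - 29177) + (102 + (-2 - 10 + (3 - 1*2)*(-10)²*(-5 - 10))/(-5 - 10))² = 1/14046 + (102 + (-2 - 10 + (3 - 2)*100*(-15))/(-15))² = 1/14046 + (102 - (-2 - 10 + 1*100*(-15))/15)² = 1/14046 + (102 - (-2 - 10 - 1500)/15)² = 1/14046 + (102 - 1/15*(-1512))² = 1/14046 + (102 + 504/5)² = 1/14046 + (1014/5)² = 1/14046 + 1028196/25 = 14442041041/351150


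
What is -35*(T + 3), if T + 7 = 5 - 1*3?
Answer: 70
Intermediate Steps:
T = -5 (T = -7 + (5 - 1*3) = -7 + (5 - 3) = -7 + 2 = -5)
-35*(T + 3) = -35*(-5 + 3) = -35*(-2) = 70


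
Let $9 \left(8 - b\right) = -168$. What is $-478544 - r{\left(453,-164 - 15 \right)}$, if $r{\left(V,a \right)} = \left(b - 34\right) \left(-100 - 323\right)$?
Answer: $-481646$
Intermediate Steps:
$b = \frac{80}{3}$ ($b = 8 - - \frac{56}{3} = 8 + \frac{56}{3} = \frac{80}{3} \approx 26.667$)
$r{\left(V,a \right)} = 3102$ ($r{\left(V,a \right)} = \left(\frac{80}{3} - 34\right) \left(-100 - 323\right) = \left(- \frac{22}{3}\right) \left(-423\right) = 3102$)
$-478544 - r{\left(453,-164 - 15 \right)} = -478544 - 3102 = -481646$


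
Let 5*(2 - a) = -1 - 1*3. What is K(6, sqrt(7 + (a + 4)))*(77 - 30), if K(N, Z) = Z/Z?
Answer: 47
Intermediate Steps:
a = 14/5 (a = 2 - (-1 - 1*3)/5 = 2 - (-1 - 3)/5 = 2 - 1/5*(-4) = 2 + 4/5 = 14/5 ≈ 2.8000)
K(N, Z) = 1
K(6, sqrt(7 + (a + 4)))*(77 - 30) = 1*(77 - 30) = 1*47 = 47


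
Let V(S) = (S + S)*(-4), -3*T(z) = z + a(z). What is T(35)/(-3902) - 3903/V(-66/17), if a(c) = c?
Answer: -129444641/1030128 ≈ -125.66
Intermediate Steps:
T(z) = -2*z/3 (T(z) = -(z + z)/3 = -2*z/3)
V(S) = -8*S (V(S) = (2*S)*(-4) = -8*S)
T(35)/(-3902) - 3903/V(-66/17) = -⅔*35/(-3902) - 3903/((-(-528)/17)) = -70/3*(-1/3902) - 3903/((-(-528)/17)) = 35/5853 - 3903/((-8*(-66/17))) = 35/5853 - 3903/528/17 = 35/5853 - 3903*17/528 = 35/5853 - 22117/176 = -129444641/1030128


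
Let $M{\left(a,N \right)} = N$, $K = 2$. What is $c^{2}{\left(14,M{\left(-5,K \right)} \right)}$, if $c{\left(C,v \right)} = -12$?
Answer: $144$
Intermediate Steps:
$c^{2}{\left(14,M{\left(-5,K \right)} \right)} = \left(-12\right)^{2} = 144$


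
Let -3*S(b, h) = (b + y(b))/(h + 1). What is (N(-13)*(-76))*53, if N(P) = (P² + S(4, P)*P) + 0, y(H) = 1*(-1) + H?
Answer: -6034951/9 ≈ -6.7055e+5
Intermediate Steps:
y(H) = -1 + H
S(b, h) = -(-1 + 2*b)/(3*(1 + h)) (S(b, h) = -(b + (-1 + b))/(3*(h + 1)) = -(-1 + 2*b)/(3*(1 + h)))
N(P) = P² - 7*P/(3*(1 + P)) (N(P) = (P² + ((1 - 2*4)/(3*(1 + P)))*P) + 0 = (P² + ((1 - 8)/(3*(1 + P)))*P) + 0 = (P² + ((⅓)*(-7)/(1 + P))*P) + 0 = (P² + (-7/(3*(1 + P)))*P) + 0 = (P² - 7*P/(3*(1 + P))) + 0 = P² - 7*P/(3*(1 + P)))
(N(-13)*(-76))*53 = (((⅓)*(-13)*(-7 + 3*(-13)*(1 - 13))/(1 - 13))*(-76))*53 = (((⅓)*(-13)*(-7 + 3*(-13)*(-12))/(-12))*(-76))*53 = (((⅓)*(-13)*(-1/12)*(-7 + 468))*(-76))*53 = (((⅓)*(-13)*(-1/12)*461)*(-76))*53 = ((5993/36)*(-76))*53 = -113867/9*53 = -6034951/9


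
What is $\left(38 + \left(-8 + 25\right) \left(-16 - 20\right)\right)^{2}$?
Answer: $329476$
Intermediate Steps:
$\left(38 + \left(-8 + 25\right) \left(-16 - 20\right)\right)^{2} = \left(38 + 17 \left(-36\right)\right)^{2} = \left(38 - 612\right)^{2} = \left(-574\right)^{2} = 329476$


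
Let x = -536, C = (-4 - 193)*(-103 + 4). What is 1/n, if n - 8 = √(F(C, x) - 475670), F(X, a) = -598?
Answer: 2/119083 - I*√119067/238166 ≈ 1.6795e-5 - 0.0014488*I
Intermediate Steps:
C = 19503 (C = -197*(-99) = 19503)
n = 8 + 2*I*√119067 (n = 8 + √(-598 - 475670) = 8 + √(-476268) = 8 + 2*I*√119067 ≈ 8.0 + 690.12*I)
1/n = 1/(8 + 2*I*√119067)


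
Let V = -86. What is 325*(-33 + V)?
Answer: -38675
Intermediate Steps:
325*(-33 + V) = 325*(-33 - 86) = 325*(-119) = -38675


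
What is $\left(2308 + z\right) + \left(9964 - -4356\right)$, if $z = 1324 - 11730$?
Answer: $6222$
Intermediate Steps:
$z = -10406$
$\left(2308 + z\right) + \left(9964 - -4356\right) = \left(2308 - 10406\right) + \left(9964 - -4356\right) = -8098 + \left(9964 + 4356\right) = -8098 + 14320 = 6222$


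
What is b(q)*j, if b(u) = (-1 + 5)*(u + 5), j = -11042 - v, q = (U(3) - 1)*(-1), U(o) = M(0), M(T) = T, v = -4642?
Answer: -153600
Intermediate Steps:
U(o) = 0
q = 1 (q = (0 - 1)*(-1) = -1*(-1) = 1)
j = -6400 (j = -11042 - 1*(-4642) = -11042 + 4642 = -6400)
b(u) = 20 + 4*u (b(u) = 4*(5 + u) = 20 + 4*u)
b(q)*j = (20 + 4*1)*(-6400) = (20 + 4)*(-6400) = 24*(-6400) = -153600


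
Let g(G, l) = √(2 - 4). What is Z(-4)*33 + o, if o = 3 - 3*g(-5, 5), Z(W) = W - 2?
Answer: -195 - 3*I*√2 ≈ -195.0 - 4.2426*I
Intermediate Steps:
Z(W) = -2 + W
g(G, l) = I*√2 (g(G, l) = √(-2) = I*√2)
o = 3 - 3*I*√2 ≈ 3.0 - 4.2426*I
Z(-4)*33 + o = (-2 - 4)*33 + (3 - 3*I*√2) = -6*33 + (3 - 3*I*√2) = -198 + (3 - 3*I*√2) = -195 - 3*I*√2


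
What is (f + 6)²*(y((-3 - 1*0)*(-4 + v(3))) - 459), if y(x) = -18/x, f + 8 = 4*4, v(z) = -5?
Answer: -270284/3 ≈ -90095.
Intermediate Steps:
f = 8 (f = -8 + 4*4 = -8 + 16 = 8)
(f + 6)²*(y((-3 - 1*0)*(-4 + v(3))) - 459) = (8 + 6)²*(-18*1/((-4 - 5)*(-3 - 1*0)) - 459) = 14²*(-18*(-1/(9*(-3 + 0))) - 459) = 196*(-18/((-3*(-9))) - 459) = 196*(-18/27 - 459) = 196*(-18*1/27 - 459) = 196*(-⅔ - 459) = 196*(-1379/3) = -270284/3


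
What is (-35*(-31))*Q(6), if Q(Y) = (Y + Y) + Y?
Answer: 19530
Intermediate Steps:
Q(Y) = 3*Y (Q(Y) = 2*Y + Y = 3*Y)
(-35*(-31))*Q(6) = (-35*(-31))*(3*6) = 1085*18 = 19530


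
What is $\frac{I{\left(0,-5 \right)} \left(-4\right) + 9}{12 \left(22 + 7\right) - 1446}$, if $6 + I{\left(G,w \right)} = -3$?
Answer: $- \frac{5}{122} \approx -0.040984$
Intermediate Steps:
$I{\left(G,w \right)} = -9$ ($I{\left(G,w \right)} = -6 - 3 = -9$)
$\frac{I{\left(0,-5 \right)} \left(-4\right) + 9}{12 \left(22 + 7\right) - 1446} = \frac{\left(-9\right) \left(-4\right) + 9}{12 \left(22 + 7\right) - 1446} = \frac{36 + 9}{12 \cdot 29 - 1446} = \frac{45}{348 - 1446} = \frac{45}{-1098} = 45 \left(- \frac{1}{1098}\right) = - \frac{5}{122}$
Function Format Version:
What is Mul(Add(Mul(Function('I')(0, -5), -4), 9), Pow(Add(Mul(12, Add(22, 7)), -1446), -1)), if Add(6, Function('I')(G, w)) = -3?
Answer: Rational(-5, 122) ≈ -0.040984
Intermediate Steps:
Function('I')(G, w) = -9 (Function('I')(G, w) = Add(-6, -3) = -9)
Mul(Add(Mul(Function('I')(0, -5), -4), 9), Pow(Add(Mul(12, Add(22, 7)), -1446), -1)) = Mul(Add(Mul(-9, -4), 9), Pow(Add(Mul(12, Add(22, 7)), -1446), -1)) = Mul(Add(36, 9), Pow(Add(Mul(12, 29), -1446), -1)) = Mul(45, Pow(Add(348, -1446), -1)) = Mul(45, Pow(-1098, -1)) = Mul(45, Rational(-1, 1098)) = Rational(-5, 122)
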